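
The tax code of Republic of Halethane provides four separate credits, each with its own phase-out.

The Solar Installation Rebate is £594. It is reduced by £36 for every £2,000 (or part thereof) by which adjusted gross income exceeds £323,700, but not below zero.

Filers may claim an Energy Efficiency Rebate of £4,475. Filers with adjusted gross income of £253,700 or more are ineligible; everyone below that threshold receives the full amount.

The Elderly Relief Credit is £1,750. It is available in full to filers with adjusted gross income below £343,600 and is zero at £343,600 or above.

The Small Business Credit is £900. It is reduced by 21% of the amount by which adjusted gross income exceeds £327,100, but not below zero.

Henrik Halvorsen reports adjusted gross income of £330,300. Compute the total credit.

£2,428

Solar Installation Rebate: income exceeds £323,700 by £6,600, which is 4 full-or-partial £2,000 increments; reduction = 4 × £36 = £144, leaving £450.
Energy Efficiency Rebate: £330,300 meets or exceeds the £253,700 cutoff, so the credit is £0.
Elderly Relief Credit: £330,300 is below the £343,600 cutoff, so the full £1,750 applies.
Small Business Credit: 21% of the £3,200 excess over £327,100 is £672; credit = £900 − £672 = £228.
Total: £450 + £0 + £1,750 + £228 = £2,428.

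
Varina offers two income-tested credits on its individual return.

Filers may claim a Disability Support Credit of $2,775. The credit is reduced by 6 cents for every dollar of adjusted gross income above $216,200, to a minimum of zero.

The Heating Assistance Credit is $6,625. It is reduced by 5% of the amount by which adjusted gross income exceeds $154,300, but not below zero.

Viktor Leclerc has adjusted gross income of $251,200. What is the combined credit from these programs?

Disability Support Credit: 6% of the $35,000 excess over $216,200 is $2,100; credit = $2,775 − $2,100 = $675.
Heating Assistance Credit: 5% of the $96,900 excess over $154,300 is $4,845; credit = $6,625 − $4,845 = $1,780.
Total: $675 + $1,780 = $2,455.

$2,455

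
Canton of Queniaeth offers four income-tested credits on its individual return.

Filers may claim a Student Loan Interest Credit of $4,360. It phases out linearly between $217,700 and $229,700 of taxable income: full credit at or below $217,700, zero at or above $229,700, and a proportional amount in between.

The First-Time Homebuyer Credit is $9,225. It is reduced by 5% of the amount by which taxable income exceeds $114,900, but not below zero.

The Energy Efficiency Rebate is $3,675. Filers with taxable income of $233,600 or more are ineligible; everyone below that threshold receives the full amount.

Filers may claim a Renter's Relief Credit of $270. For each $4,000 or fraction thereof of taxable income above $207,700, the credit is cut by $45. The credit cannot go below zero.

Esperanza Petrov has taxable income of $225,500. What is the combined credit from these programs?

Student Loan Interest Credit: $225,500 is $7,800 into a $12,000 phase-out range, leaving 4,200/12,000 of the credit: $4,360 × 4,200/12,000 = $1,526.
First-Time Homebuyer Credit: 5% of the $110,600 excess over $114,900 is $5,530; credit = $9,225 − $5,530 = $3,695.
Energy Efficiency Rebate: $225,500 is below the $233,600 cutoff, so the full $3,675 applies.
Renter's Relief Credit: income exceeds $207,700 by $17,800, which is 5 full-or-partial $4,000 increments; reduction = 5 × $45 = $225, leaving $45.
Total: $1,526 + $3,695 + $3,675 + $45 = $8,941.

$8,941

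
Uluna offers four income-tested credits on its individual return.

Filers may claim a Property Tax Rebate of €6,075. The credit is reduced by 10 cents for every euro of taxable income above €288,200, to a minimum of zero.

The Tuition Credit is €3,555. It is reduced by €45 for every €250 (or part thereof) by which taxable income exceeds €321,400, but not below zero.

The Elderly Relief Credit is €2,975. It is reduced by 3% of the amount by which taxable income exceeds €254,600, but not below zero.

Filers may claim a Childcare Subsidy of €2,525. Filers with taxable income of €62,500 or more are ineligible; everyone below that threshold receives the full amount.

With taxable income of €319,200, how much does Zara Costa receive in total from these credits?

Property Tax Rebate: 10% of the €31,000 excess over €288,200 is €3,100; credit = €6,075 − €3,100 = €2,975.
Tuition Credit: €319,200 is at or below the €321,400 threshold, so the full €3,555 applies.
Elderly Relief Credit: 3% of the €64,600 excess over €254,600 is €1,938; credit = €2,975 − €1,938 = €1,037.
Childcare Subsidy: €319,200 meets or exceeds the €62,500 cutoff, so the credit is €0.
Total: €2,975 + €3,555 + €1,037 + €0 = €7,567.

€7,567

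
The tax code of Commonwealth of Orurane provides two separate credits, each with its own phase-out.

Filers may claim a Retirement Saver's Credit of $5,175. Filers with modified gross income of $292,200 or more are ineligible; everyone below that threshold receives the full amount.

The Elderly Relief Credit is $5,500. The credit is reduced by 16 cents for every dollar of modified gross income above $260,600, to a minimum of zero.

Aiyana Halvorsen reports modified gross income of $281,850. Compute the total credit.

Retirement Saver's Credit: $281,850 is below the $292,200 cutoff, so the full $5,175 applies.
Elderly Relief Credit: 16% of the $21,250 excess over $260,600 is $3,400; credit = $5,500 − $3,400 = $2,100.
Total: $5,175 + $2,100 = $7,275.

$7,275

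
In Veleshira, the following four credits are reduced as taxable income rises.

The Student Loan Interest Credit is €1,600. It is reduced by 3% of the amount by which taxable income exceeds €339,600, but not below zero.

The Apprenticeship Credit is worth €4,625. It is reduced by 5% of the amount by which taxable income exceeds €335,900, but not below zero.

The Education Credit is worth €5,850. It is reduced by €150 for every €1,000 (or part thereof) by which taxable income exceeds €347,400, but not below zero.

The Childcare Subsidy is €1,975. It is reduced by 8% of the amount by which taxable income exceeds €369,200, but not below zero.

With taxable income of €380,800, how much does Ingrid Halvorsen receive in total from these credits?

€4,541

Student Loan Interest Credit: 3% of the €41,200 excess over €339,600 is €1,236; credit = €1,600 − €1,236 = €364.
Apprenticeship Credit: 5% of the €44,900 excess over €335,900 is €2,245; credit = €4,625 − €2,245 = €2,380.
Education Credit: income exceeds €347,400 by €33,400, which is 34 full-or-partial €1,000 increments; reduction = 34 × €150 = €5,100, leaving €750.
Childcare Subsidy: 8% of the €11,600 excess over €369,200 is €928; credit = €1,975 − €928 = €1,047.
Total: €364 + €2,380 + €750 + €1,047 = €4,541.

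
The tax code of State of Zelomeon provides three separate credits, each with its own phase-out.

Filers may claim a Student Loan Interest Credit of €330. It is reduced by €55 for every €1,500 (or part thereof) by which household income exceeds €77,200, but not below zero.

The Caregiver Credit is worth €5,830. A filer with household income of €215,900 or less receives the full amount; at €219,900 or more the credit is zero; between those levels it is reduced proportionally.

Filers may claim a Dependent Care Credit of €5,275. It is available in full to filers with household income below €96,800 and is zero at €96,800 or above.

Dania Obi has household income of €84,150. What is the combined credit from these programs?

€11,160

Student Loan Interest Credit: income exceeds €77,200 by €6,950, which is 5 full-or-partial €1,500 increments; reduction = 5 × €55 = €275, leaving €55.
Caregiver Credit: €84,150 is at or below the €215,900 threshold, so the full €5,830 applies.
Dependent Care Credit: €84,150 is below the €96,800 cutoff, so the full €5,275 applies.
Total: €55 + €5,830 + €5,275 = €11,160.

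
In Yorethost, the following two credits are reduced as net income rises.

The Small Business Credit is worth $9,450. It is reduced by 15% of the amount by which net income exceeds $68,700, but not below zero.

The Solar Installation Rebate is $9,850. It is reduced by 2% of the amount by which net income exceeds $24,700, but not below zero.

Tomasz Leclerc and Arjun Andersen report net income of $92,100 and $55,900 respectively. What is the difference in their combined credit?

$4,234

Tomasz ($92,100): Small Business Credit: 15% of the $23,400 excess over $68,700 is $3,510; credit = $9,450 − $3,510 = $5,940. Solar Installation Rebate: 2% of the $67,400 excess over $24,700 is $1,348; credit = $9,850 − $1,348 = $8,502. total $5,940 + $8,502 = $14,442
Arjun ($55,900): Small Business Credit: $55,900 is at or below the $68,700 threshold, so the full $9,450 applies. Solar Installation Rebate: 2% of the $31,200 excess over $24,700 is $624; credit = $9,850 − $624 = $9,226. total $9,450 + $9,226 = $18,676
Difference: |$14,442 − $18,676| = $4,234.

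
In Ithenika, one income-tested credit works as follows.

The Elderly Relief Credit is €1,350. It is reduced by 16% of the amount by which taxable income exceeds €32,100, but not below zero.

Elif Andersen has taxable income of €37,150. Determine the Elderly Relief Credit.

Elderly Relief Credit: 16% of the €5,050 excess over €32,100 is €808; credit = €1,350 − €808 = €542.

€542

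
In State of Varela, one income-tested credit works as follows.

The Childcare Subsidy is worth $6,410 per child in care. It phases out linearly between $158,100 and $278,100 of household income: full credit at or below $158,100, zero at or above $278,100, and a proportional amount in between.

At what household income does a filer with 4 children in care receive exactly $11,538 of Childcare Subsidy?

Full credit = 4 × $6,410 = $25,640.
$11,538 is 11,538/25,640 of the full $25,640, so 14,102/25,640 of the $120,000 range has been used: income = $158,100 + $120,000 × 14,102/25,640 = $224,100.

$224,100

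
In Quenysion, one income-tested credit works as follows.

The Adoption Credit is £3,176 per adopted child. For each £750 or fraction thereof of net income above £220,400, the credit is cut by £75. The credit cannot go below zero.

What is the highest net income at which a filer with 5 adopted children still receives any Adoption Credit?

Full credit = 5 × £3,176 = £15,880.
After 211 increments the reduction is 211 × £75 = £15,825, leaving £55; one more increment wipes it out. Increment 211 ends at excess 211 × £750 = £158,250, so the highest qualifying income is £220,400 + £158,250 = £378,650.

£378,650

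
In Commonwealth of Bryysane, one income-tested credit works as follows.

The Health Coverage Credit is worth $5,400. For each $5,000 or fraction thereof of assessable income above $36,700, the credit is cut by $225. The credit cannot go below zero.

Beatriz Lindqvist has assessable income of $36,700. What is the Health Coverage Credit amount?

Health Coverage Credit: $36,700 is at or below the $36,700 threshold, so the full $5,400 applies.

$5,400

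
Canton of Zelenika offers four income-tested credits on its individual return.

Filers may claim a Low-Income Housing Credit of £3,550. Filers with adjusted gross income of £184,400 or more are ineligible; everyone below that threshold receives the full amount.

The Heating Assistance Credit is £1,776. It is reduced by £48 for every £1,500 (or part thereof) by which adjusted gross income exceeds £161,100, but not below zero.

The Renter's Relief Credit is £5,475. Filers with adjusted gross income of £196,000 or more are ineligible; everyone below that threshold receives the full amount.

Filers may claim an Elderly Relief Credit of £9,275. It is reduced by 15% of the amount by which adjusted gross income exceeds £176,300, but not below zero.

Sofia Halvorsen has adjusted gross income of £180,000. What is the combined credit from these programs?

Low-Income Housing Credit: £180,000 is below the £184,400 cutoff, so the full £3,550 applies.
Heating Assistance Credit: income exceeds £161,100 by £18,900, which is 13 full-or-partial £1,500 increments; reduction = 13 × £48 = £624, leaving £1,152.
Renter's Relief Credit: £180,000 is below the £196,000 cutoff, so the full £5,475 applies.
Elderly Relief Credit: 15% of the £3,700 excess over £176,300 is £555; credit = £9,275 − £555 = £8,720.
Total: £3,550 + £1,152 + £5,475 + £8,720 = £18,897.

£18,897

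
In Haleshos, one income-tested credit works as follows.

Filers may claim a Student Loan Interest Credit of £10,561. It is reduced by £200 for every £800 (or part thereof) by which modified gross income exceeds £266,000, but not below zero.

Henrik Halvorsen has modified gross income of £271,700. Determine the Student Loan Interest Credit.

£8,961

Student Loan Interest Credit: income exceeds £266,000 by £5,700, which is 8 full-or-partial £800 increments; reduction = 8 × £200 = £1,600, leaving £8,961.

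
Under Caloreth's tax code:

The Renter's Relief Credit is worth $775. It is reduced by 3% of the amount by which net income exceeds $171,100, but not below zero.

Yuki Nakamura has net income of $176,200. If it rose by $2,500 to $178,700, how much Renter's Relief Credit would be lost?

$75

At $176,200 — 3% of the $5,100 excess over $171,100 is $153; credit = $775 − $153 = $622.
At $178,700 — 3% of the $7,600 excess over $171,100 is $228; credit = $775 − $228 = $547.
Lost: $622 − $547 = $75.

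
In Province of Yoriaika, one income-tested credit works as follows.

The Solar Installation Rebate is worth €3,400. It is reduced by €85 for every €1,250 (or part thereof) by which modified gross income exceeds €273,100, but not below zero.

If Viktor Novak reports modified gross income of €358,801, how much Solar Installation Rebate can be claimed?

Solar Installation Rebate: income exceeds €273,100 by €85,701 → 69 increments × €85 = €5,865 ≥ base, so the credit is €0.

€0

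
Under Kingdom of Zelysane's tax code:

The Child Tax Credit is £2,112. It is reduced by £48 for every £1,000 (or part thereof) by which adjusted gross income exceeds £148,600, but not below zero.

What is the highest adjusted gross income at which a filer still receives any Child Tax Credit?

After 43 increments the reduction is 43 × £48 = £2,064, leaving £48; one more increment wipes it out. Increment 43 ends at excess 43 × £1,000 = £43,000, so the highest qualifying income is £148,600 + £43,000 = £191,600.

£191,600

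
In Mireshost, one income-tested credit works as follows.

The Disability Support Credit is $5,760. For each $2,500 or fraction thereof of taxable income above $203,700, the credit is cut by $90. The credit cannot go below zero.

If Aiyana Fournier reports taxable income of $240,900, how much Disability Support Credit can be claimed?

$4,410

Disability Support Credit: income exceeds $203,700 by $37,200, which is 15 full-or-partial $2,500 increments; reduction = 15 × $90 = $1,350, leaving $4,410.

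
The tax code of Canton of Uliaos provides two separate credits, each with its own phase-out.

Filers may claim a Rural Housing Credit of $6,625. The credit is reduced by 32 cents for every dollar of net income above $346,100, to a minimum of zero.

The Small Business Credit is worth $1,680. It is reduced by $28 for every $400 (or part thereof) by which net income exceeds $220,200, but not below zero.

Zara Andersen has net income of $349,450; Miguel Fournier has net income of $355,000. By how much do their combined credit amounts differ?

$1,776

Zara ($349,450): Rural Housing Credit: 32% of the $3,350 excess over $346,100 is $1,072; credit = $6,625 − $1,072 = $5,553. Small Business Credit: income exceeds $220,200 by $129,250 → 324 increments × $28 = $9,072 ≥ base, so the credit is $0. total $5,553 + $0 = $5,553
Miguel ($355,000): Rural Housing Credit: 32% of the $8,900 excess over $346,100 is $2,848; credit = $6,625 − $2,848 = $3,777. Small Business Credit: income exceeds $220,200 by $134,800 → 337 increments × $28 = $9,436 ≥ base, so the credit is $0. total $3,777 + $0 = $3,777
Difference: |$5,553 − $3,777| = $1,776.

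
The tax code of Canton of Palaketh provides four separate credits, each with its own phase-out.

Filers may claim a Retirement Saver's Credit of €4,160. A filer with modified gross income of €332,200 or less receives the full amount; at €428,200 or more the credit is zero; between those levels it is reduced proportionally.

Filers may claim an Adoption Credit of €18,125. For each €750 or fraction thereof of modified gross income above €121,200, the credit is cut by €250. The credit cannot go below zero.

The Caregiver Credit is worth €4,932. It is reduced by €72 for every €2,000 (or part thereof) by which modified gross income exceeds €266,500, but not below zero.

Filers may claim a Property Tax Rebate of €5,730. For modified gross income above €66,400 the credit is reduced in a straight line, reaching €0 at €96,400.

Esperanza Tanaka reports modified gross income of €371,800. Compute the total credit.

Retirement Saver's Credit: €371,800 is €39,600 into a €96,000 phase-out range, leaving 56,400/96,000 of the credit: €4,160 × 56,400/96,000 = €2,444.
Adoption Credit: income exceeds €121,200 by €250,600 → 335 increments × €250 = €83,750 ≥ base, so the credit is €0.
Caregiver Credit: income exceeds €266,500 by €105,300, which is 53 full-or-partial €2,000 increments; reduction = 53 × €72 = €3,816, leaving €1,116.
Property Tax Rebate: €371,800 is at or above €96,400, so the credit is €0.
Total: €2,444 + €0 + €1,116 + €0 = €3,560.

€3,560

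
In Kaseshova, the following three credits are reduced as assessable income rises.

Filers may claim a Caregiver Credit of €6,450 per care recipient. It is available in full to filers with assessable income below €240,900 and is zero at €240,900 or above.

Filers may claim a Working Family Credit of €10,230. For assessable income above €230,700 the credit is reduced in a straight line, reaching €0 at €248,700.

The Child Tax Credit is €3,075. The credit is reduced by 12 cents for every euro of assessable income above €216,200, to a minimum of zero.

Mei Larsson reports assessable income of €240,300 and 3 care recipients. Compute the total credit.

€24,307

Caregiver Credit: base = 3 × €6,450 = €19,350. €240,300 is below the €240,900 cutoff, so the full €19,350 applies.
Working Family Credit: €240,300 is €9,600 into a €18,000 phase-out range, leaving 8,400/18,000 of the credit: €10,230 × 8,400/18,000 = €4,774.
Child Tax Credit: 12% of the €24,100 excess over €216,200 is €2,892; credit = €3,075 − €2,892 = €183.
Total: €19,350 + €4,774 + €183 = €24,307.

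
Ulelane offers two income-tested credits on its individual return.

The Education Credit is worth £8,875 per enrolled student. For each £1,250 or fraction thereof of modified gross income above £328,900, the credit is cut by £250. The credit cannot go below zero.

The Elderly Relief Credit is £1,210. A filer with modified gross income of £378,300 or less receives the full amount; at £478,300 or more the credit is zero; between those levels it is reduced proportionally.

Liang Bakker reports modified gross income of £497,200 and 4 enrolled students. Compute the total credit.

Education Credit: base = 4 × £8,875 = £35,500. income exceeds £328,900 by £168,300, which is 135 full-or-partial £1,250 increments; reduction = 135 × £250 = £33,750, leaving £1,750.
Elderly Relief Credit: £497,200 is at or above £478,300, so the credit is £0.
Total: £1,750 + £0 = £1,750.

£1,750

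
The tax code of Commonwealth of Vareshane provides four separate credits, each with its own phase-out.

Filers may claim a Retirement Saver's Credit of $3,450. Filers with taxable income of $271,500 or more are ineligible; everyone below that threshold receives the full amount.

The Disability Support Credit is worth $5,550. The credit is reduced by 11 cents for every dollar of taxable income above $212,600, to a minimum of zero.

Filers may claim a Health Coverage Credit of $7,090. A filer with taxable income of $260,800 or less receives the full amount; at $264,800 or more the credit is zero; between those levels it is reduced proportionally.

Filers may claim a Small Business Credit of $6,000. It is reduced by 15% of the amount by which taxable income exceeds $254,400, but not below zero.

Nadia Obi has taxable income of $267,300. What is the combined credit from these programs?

$7,515

Retirement Saver's Credit: $267,300 is below the $271,500 cutoff, so the full $3,450 applies.
Disability Support Credit: 11% of the $54,700 excess over $212,600 is $6,017 ≥ base, so the credit is $0.
Health Coverage Credit: $267,300 is at or above $264,800, so the credit is $0.
Small Business Credit: 15% of the $12,900 excess over $254,400 is $1,935; credit = $6,000 − $1,935 = $4,065.
Total: $3,450 + $0 + $0 + $4,065 = $7,515.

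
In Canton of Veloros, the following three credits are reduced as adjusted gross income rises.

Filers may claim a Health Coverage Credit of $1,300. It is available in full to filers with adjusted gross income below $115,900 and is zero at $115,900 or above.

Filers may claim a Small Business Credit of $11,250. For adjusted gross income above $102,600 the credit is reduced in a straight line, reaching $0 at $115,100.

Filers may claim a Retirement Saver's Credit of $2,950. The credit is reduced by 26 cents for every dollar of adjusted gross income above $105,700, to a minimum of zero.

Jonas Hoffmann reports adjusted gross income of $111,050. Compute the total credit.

Health Coverage Credit: $111,050 is below the $115,900 cutoff, so the full $1,300 applies.
Small Business Credit: $111,050 is $8,450 into a $12,500 phase-out range, leaving 4,050/12,500 of the credit: $11,250 × 4,050/12,500 = $3,645.
Retirement Saver's Credit: 26% of the $5,350 excess over $105,700 is $1,391; credit = $2,950 − $1,391 = $1,559.
Total: $1,300 + $3,645 + $1,559 = $6,504.

$6,504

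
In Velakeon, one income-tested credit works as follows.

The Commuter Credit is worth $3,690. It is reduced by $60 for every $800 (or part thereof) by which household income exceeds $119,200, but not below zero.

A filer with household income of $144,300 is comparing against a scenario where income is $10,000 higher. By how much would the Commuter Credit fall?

$720

At $144,300 — income exceeds $119,200 by $25,100, which is 32 full-or-partial $800 increments; reduction = 32 × $60 = $1,920, leaving $1,770.
At $154,300 — income exceeds $119,200 by $35,100, which is 44 full-or-partial $800 increments; reduction = 44 × $60 = $2,640, leaving $1,050.
Lost: $1,770 − $1,050 = $720.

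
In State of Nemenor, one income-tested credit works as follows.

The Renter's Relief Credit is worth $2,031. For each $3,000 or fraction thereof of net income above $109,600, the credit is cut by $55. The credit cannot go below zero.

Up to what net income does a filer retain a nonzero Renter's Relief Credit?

After 36 increments the reduction is 36 × $55 = $1,980, leaving $51; one more increment wipes it out. Increment 36 ends at excess 36 × $3,000 = $108,000, so the highest qualifying income is $109,600 + $108,000 = $217,600.

$217,600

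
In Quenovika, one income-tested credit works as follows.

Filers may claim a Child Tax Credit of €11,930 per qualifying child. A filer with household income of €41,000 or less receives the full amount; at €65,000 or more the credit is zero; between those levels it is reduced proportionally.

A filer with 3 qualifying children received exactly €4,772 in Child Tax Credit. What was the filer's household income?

€61,800

Full credit = 3 × €11,930 = €35,790.
€4,772 is 4,772/35,790 of the full €35,790, so 31,018/35,790 of the €24,000 range has been used: income = €41,000 + €24,000 × 31,018/35,790 = €61,800.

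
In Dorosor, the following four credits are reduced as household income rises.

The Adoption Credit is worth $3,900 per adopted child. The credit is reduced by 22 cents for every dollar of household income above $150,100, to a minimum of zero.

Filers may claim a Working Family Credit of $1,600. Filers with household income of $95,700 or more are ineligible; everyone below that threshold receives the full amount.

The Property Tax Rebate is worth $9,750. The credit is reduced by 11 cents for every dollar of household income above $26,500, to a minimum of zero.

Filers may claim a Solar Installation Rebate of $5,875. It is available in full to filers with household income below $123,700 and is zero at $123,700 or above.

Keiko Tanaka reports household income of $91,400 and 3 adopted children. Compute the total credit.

Adoption Credit: base = 3 × $3,900 = $11,700. $91,400 is at or below the $150,100 threshold, so the full $11,700 applies.
Working Family Credit: $91,400 is below the $95,700 cutoff, so the full $1,600 applies.
Property Tax Rebate: 11% of the $64,900 excess over $26,500 is $7,139; credit = $9,750 − $7,139 = $2,611.
Solar Installation Rebate: $91,400 is below the $123,700 cutoff, so the full $5,875 applies.
Total: $11,700 + $1,600 + $2,611 + $5,875 = $21,786.

$21,786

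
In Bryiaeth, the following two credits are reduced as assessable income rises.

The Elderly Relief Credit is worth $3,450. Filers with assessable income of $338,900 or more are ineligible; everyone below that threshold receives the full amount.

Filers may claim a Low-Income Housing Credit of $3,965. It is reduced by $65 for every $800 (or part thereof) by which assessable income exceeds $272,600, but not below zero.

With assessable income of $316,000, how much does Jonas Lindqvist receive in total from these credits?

Elderly Relief Credit: $316,000 is below the $338,900 cutoff, so the full $3,450 applies.
Low-Income Housing Credit: income exceeds $272,600 by $43,400, which is 55 full-or-partial $800 increments; reduction = 55 × $65 = $3,575, leaving $390.
Total: $3,450 + $390 = $3,840.

$3,840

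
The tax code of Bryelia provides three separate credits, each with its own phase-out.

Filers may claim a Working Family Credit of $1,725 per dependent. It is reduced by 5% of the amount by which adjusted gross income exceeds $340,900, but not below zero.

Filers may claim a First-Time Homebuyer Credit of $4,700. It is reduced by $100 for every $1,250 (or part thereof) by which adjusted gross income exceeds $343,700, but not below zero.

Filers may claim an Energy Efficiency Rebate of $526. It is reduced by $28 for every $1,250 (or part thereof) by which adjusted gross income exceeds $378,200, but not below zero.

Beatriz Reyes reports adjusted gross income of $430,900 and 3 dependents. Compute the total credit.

Working Family Credit: base = 3 × $1,725 = $5,175. 5% of the $90,000 excess over $340,900 is $4,500; credit = $5,175 − $4,500 = $675.
First-Time Homebuyer Credit: income exceeds $343,700 by $87,200 → 70 increments × $100 = $7,000 ≥ base, so the credit is $0.
Energy Efficiency Rebate: income exceeds $378,200 by $52,700 → 43 increments × $28 = $1,204 ≥ base, so the credit is $0.
Total: $675 + $0 + $0 = $675.

$675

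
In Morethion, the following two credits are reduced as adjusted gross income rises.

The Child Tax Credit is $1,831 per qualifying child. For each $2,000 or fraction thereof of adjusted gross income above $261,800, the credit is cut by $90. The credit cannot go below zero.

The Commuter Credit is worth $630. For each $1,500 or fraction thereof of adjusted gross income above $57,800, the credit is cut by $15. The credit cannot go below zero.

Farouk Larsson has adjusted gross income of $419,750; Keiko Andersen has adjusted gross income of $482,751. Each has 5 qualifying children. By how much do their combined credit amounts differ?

$2,045

Farouk ($419,750): Child Tax Credit: base = 5 × $1,831 = $9,155. income exceeds $261,800 by $157,950, which is 79 full-or-partial $2,000 increments; reduction = 79 × $90 = $7,110, leaving $2,045. Commuter Credit: income exceeds $57,800 by $361,950 → 242 increments × $15 = $3,630 ≥ base, so the credit is $0. total $2,045 + $0 = $2,045
Keiko ($482,751): Child Tax Credit: base = 5 × $1,831 = $9,155. income exceeds $261,800 by $220,951 → 111 increments × $90 = $9,990 ≥ base, so the credit is $0. Commuter Credit: income exceeds $57,800 by $424,951 → 284 increments × $15 = $4,260 ≥ base, so the credit is $0. total $0 + $0 = $0
Difference: |$2,045 − $0| = $2,045.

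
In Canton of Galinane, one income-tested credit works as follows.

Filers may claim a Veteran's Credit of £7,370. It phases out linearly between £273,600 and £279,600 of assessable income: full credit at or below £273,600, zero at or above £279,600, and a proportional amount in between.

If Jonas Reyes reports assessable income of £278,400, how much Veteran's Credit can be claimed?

Veteran's Credit: £278,400 is £4,800 into a £6,000 phase-out range, leaving 1,200/6,000 of the credit: £7,370 × 1,200/6,000 = £1,474.

£1,474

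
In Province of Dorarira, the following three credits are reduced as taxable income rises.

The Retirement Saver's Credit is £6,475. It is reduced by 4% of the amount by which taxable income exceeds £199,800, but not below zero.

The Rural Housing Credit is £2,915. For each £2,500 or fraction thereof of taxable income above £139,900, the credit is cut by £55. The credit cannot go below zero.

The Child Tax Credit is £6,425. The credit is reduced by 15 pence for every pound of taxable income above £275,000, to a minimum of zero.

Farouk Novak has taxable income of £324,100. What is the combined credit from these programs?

£1,503

Retirement Saver's Credit: 4% of the £124,300 excess over £199,800 is £4,972; credit = £6,475 − £4,972 = £1,503.
Rural Housing Credit: income exceeds £139,900 by £184,200 → 74 increments × £55 = £4,070 ≥ base, so the credit is £0.
Child Tax Credit: 15% of the £49,100 excess over £275,000 is £7,365 ≥ base, so the credit is £0.
Total: £1,503 + £0 + £0 = £1,503.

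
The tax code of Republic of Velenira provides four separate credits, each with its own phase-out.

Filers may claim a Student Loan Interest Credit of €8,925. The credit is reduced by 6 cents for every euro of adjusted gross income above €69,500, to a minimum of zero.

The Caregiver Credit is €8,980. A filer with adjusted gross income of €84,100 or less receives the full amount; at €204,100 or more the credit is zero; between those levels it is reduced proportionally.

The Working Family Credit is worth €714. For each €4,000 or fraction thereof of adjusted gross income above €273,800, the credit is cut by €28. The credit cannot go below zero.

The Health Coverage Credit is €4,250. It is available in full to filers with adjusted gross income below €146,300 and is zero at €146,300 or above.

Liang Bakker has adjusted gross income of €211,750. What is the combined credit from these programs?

Student Loan Interest Credit: 6% of the €142,250 excess over €69,500 is €8,535; credit = €8,925 − €8,535 = €390.
Caregiver Credit: €211,750 is at or above €204,100, so the credit is €0.
Working Family Credit: €211,750 is at or below the €273,800 threshold, so the full €714 applies.
Health Coverage Credit: €211,750 meets or exceeds the €146,300 cutoff, so the credit is €0.
Total: €390 + €0 + €714 + €0 = €1,104.

€1,104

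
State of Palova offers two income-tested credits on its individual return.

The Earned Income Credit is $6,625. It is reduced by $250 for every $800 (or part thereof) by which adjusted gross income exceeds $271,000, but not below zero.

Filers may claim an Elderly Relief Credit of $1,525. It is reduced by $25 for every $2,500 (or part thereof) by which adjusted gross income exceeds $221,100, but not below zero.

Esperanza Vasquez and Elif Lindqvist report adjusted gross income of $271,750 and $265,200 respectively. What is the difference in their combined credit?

Esperanza ($271,750): Earned Income Credit: income exceeds $271,000 by $750, which is 1 full-or-partial $800 increment; reduction = 1 × $250 = $250, leaving $6,375. Elderly Relief Credit: income exceeds $221,100 by $50,650, which is 21 full-or-partial $2,500 increments; reduction = 21 × $25 = $525, leaving $1,000. total $6,375 + $1,000 = $7,375
Elif ($265,200): Earned Income Credit: $265,200 is at or below the $271,000 threshold, so the full $6,625 applies. Elderly Relief Credit: income exceeds $221,100 by $44,100, which is 18 full-or-partial $2,500 increments; reduction = 18 × $25 = $450, leaving $1,075. total $6,625 + $1,075 = $7,700
Difference: |$7,375 − $7,700| = $325.

$325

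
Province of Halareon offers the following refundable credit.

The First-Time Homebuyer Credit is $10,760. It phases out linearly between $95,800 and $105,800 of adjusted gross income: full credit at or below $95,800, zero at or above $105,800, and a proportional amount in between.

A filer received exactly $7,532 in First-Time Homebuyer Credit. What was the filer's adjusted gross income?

$7,532 is 7,532/10,760 of the full $10,760, so 3,228/10,760 of the $10,000 range has been used: income = $95,800 + $10,000 × 3,228/10,760 = $98,800.

$98,800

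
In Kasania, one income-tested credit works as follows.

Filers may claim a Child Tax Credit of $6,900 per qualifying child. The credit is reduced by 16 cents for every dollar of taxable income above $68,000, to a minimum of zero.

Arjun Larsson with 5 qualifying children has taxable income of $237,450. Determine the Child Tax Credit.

Child Tax Credit: base = 5 × $6,900 = $34,500. 16% of the $169,450 excess over $68,000 is $27,112; credit = $34,500 − $27,112 = $7,388.

$7,388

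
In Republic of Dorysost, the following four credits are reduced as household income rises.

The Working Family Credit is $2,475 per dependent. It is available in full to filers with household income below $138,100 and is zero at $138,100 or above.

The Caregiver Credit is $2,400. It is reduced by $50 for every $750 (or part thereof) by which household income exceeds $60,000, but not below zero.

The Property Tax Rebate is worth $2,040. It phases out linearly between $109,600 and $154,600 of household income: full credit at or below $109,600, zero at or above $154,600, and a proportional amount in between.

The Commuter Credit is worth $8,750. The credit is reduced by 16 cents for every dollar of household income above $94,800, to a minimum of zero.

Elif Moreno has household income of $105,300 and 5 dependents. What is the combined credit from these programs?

Working Family Credit: base = 5 × $2,475 = $12,375. $105,300 is below the $138,100 cutoff, so the full $12,375 applies.
Caregiver Credit: income exceeds $60,000 by $45,300 → 61 increments × $50 = $3,050 ≥ base, so the credit is $0.
Property Tax Rebate: $105,300 is at or below the $109,600 threshold, so the full $2,040 applies.
Commuter Credit: 16% of the $10,500 excess over $94,800 is $1,680; credit = $8,750 − $1,680 = $7,070.
Total: $12,375 + $0 + $2,040 + $7,070 = $21,485.

$21,485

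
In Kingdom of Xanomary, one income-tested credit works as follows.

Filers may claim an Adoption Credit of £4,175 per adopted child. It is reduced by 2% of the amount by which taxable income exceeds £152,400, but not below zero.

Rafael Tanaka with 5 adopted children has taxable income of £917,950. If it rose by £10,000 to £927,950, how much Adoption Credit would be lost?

£200

At £917,950 — base = 5 × £4,175 = £20,875. 2% of the £765,550 excess over £152,400 is £15,311; credit = £20,875 − £15,311 = £5,564.
At £927,950 — base = 5 × £4,175 = £20,875. 2% of the £775,550 excess over £152,400 is £15,511; credit = £20,875 − £15,511 = £5,364.
Lost: £5,564 − £5,364 = £200.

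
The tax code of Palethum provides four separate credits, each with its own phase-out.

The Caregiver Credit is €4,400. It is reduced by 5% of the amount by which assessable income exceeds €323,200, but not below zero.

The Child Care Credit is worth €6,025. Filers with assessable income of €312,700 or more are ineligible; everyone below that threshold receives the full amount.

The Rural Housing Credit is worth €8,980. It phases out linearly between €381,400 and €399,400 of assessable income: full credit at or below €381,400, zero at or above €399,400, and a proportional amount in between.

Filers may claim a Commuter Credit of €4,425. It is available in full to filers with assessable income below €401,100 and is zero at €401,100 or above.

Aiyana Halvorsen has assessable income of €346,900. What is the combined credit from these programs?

Caregiver Credit: 5% of the €23,700 excess over €323,200 is €1,185; credit = €4,400 − €1,185 = €3,215.
Child Care Credit: €346,900 meets or exceeds the €312,700 cutoff, so the credit is €0.
Rural Housing Credit: €346,900 is at or below the €381,400 threshold, so the full €8,980 applies.
Commuter Credit: €346,900 is below the €401,100 cutoff, so the full €4,425 applies.
Total: €3,215 + €0 + €8,980 + €4,425 = €16,620.

€16,620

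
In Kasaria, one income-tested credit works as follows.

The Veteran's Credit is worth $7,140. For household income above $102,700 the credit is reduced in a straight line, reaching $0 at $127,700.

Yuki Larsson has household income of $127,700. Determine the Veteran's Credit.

$0

Veteran's Credit: $127,700 is at or above $127,700, so the credit is $0.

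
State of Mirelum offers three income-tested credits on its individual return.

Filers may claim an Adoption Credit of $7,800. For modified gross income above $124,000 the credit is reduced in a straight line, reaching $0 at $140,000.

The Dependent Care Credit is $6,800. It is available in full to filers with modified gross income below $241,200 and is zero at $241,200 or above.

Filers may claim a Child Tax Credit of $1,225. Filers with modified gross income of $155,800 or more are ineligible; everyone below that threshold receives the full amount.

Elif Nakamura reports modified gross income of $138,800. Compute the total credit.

Adoption Credit: $138,800 is $14,800 into a $16,000 phase-out range, leaving 1,200/16,000 of the credit: $7,800 × 1,200/16,000 = $585.
Dependent Care Credit: $138,800 is below the $241,200 cutoff, so the full $6,800 applies.
Child Tax Credit: $138,800 is below the $155,800 cutoff, so the full $1,225 applies.
Total: $585 + $6,800 + $1,225 = $8,610.

$8,610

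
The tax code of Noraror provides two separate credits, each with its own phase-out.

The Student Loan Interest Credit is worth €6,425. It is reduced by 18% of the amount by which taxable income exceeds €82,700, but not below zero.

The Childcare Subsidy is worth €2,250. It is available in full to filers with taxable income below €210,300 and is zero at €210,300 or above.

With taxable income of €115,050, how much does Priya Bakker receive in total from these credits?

€2,852

Student Loan Interest Credit: 18% of the €32,350 excess over €82,700 is €5,823; credit = €6,425 − €5,823 = €602.
Childcare Subsidy: €115,050 is below the €210,300 cutoff, so the full €2,250 applies.
Total: €602 + €2,250 = €2,852.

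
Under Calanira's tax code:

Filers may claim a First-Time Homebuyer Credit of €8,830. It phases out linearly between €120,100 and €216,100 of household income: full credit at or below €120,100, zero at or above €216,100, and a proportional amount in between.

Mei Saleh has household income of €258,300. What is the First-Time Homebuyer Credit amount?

First-Time Homebuyer Credit: €258,300 is at or above €216,100, so the credit is €0.

€0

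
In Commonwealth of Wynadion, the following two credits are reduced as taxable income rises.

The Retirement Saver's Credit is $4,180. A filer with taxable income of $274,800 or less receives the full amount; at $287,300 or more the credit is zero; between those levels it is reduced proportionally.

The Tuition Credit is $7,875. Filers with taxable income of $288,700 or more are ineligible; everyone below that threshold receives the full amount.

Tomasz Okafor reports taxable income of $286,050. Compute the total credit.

$8,293

Retirement Saver's Credit: $286,050 is $11,250 into a $12,500 phase-out range, leaving 1,250/12,500 of the credit: $4,180 × 1,250/12,500 = $418.
Tuition Credit: $286,050 is below the $288,700 cutoff, so the full $7,875 applies.
Total: $418 + $7,875 = $8,293.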